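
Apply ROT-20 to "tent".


Word: "tent"
Shift: 20
Each letter → (letter + shift) mod 26:
  't' (19) + 20 = 13 → 'n'
  'e' (4) + 20 = 24 → 'y'
  'n' (13) + 20 = 7 → 'h'
  't' (19) + 20 = 13 → 'n'
Result = "nyhn"


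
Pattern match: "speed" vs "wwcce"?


Pattern of "speed": [0, 1, 2, 2, 3]
Pattern of "wwcce": [0, 0, 1, 1, 2]
Patterns do not match
Same pattern = No


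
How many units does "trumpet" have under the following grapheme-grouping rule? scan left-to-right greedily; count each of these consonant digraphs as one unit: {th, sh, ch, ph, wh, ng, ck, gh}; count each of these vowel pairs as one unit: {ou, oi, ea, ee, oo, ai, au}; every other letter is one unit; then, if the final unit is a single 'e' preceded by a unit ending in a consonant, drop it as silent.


Word: "trumpet" (7 letters)
Left-to-right scan:
  [1] 't' (letter)
  [2] 'r' (letter)
  [3] 'u' (letter)
  [4] 'm' (letter)
  [5] 'p' (letter)
  [6] 'e' (letter)
  [7] 't' (letter)
Units from scan: 7
Sound units = 7 units


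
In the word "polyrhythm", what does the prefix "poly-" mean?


Prefix: poly-
Example: polyrhythm = poly- + rhythm
Meaning = many


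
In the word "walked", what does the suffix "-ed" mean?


Suffix: -ed
Example: walked (walk + -ed)
Meaning = past tense


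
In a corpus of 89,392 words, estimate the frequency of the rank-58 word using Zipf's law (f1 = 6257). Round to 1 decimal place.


Zipf's law: f(r) = f(1) / r
f(1) = 6257
f(58) = 6257 / 58
= 107.9 occurrences


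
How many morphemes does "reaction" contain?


Word: "reaction"
Morphemes: re- / act / -ion
Each morpheme carries meaning
= 3 morphemes


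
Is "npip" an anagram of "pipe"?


Word 1: "pipe" → sorted: eipp
Word 2: "npip" → sorted: inpp
Same letters? eipp != inpp
Anagram = No


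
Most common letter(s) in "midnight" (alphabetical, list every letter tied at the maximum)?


Word: "midnight"
Letter counts:
  'd': 1
  'g': 1
  'h': 1
  'i': 2
  'm': 1
  'n': 1
  't': 1
Maximum count = 2
Most frequent = 'i' (2 times each)


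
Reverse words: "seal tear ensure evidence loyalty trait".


Original: "seal tear ensure evidence loyalty trait"
Words (1..n): seal | tear | ensure | evidence | loyalty | trait
Reversed (n..1): trait | loyalty | evidence | ensure | tear | seal
Result = "trait loyalty evidence ensure tear seal"


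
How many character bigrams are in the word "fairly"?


Word: "fairly" (length 6)
Number of 2-grams = length - 2 + 1 = 6 - 2 + 1
= 5


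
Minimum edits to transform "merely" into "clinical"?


Word 1: "merely" (length 6)
Word 2: "clinical" (length 8)
One optimal edit sequence (insert/delete/substitute each cost 1):
  1. insert 'c'  (+1)
  2. insert 'l'  (+1)
  3. substitute 'm' -> 'i'  (+1)
  4. substitute 'e' -> 'n'  (+1)
  5. substitute 'r' -> 'i'  (+1)
  6. substitute 'e' -> 'c'  (+1)
  7. substitute 'l' -> 'a'  (+1)
  8. substitute 'y' -> 'l'  (+1)
Total edit operations: 8
Edit distance = 8


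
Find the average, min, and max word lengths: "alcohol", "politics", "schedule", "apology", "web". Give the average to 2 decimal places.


Lengths: "alcohol"=7, "politics"=8, "schedule"=8, "apology"=7, "web"=3
Sum = 33, Count = 5
Average = 33/5 = 6.60
= avg=6.60, min=3, max=8


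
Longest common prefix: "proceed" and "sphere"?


Word 1: "proceed"
Word 2: "sphere"
Comparing from start:
  Pos 0: 'p' != 's' (stop)
LCP = "" (length 0)


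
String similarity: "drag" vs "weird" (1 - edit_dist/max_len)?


Word 1: "drag" (length 4)
Word 2: "weird" (length 5)
One optimal edit sequence:
  1. insert 'w'  (+1)
  2. substitute 'd' -> 'e'  (+1)
  3. substitute 'r' -> 'i'  (+1)
  4. substitute 'a' -> 'r'  (+1)
  5. substitute 'g' -> 'd'  (+1)
Edit distance = 5
Max length = max(4, 5) = 5
Similarity = 1 - 5/5
= 0.0000


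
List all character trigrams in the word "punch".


Word: "punch" (length 5)
Number of trigrams = 5 - 3 + 1 = 3
  Position 0: "pun"
  Position 1: "unc"
  Position 2: "nch"
Trigrams = "pun", "unc", "nch"


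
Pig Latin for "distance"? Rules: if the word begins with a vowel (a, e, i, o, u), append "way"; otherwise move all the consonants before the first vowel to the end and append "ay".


Word: "distance"
Starts with consonant(s) → move to end, add 'ay'
Consonant cluster: "d"
Pig Latin = "istanceday"


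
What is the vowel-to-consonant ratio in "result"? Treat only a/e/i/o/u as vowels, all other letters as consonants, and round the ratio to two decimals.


Word: "result"
Vowels (a,e,i,o,u): 2
Consonants: 4
Ratio = 2/4
= 0.50


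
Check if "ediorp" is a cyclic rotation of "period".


Word: "period", Candidate: "ediorp"
Method: check if candidate is substring of word+word
"periodperiod" contains "ediorp"? No
Is rotation = No


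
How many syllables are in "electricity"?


Word: "electricity"
Syllable breakdown: e-lec-tric-i-ty
Counting: 5 parts
= 5 syllables


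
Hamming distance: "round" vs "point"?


Comparing character by character (same length = 5):
  Pos 0: 'r' vs 'p' !=
  Pos 1: 'o' vs 'o' =
  Pos 2: 'u' vs 'i' !=
  Pos 3: 'n' vs 'n' =
  Pos 4: 'd' vs 't' !=
Hamming distance = 3


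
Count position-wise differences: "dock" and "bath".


Comparing character by character (same length = 4):
  Pos 0: 'd' vs 'b' !=
  Pos 1: 'o' vs 'a' !=
  Pos 2: 'c' vs 't' !=
  Pos 3: 'k' vs 'h' !=
Hamming distance = 4


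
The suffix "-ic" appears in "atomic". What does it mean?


Suffix: -ic
As in: atomic -> atom + -ic
Meaning = relating to


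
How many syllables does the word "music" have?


Word: "music"
Syllable breakdown: mu · sic
Counting: 2 parts
= 2 syllables


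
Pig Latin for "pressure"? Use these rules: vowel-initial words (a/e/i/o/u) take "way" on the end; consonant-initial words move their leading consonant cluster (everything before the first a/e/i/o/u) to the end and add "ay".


Word: "pressure"
Starts with consonant(s) → move to end, add 'ay'
Consonant cluster: "pr"
Pig Latin = "essurepray"


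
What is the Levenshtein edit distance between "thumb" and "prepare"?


Word 1: "thumb" (length 5)
Word 2: "prepare" (length 7)
One optimal edit sequence (insert/delete/substitute each cost 1):
  1. insert 'p'  (+1)
  2. insert 'r'  (+1)
  3. substitute 't' -> 'e'  (+1)
  4. substitute 'h' -> 'p'  (+1)
  5. substitute 'u' -> 'a'  (+1)
  6. substitute 'm' -> 'r'  (+1)
  7. substitute 'b' -> 'e'  (+1)
Total edit operations: 7
Edit distance = 7


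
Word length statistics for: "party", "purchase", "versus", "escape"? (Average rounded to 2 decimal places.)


Lengths: "party"=5, "purchase"=8, "versus"=6, "escape"=6
Sum = 25, Count = 4
Average = 25/4 = 6.25
= avg=6.25, min=5, max=8


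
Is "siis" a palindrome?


Word: "siis"
Reversed: "siis"
Forward == Backward? siis == siis
Palindrome = Yes


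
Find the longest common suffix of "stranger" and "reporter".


Word 1: "stranger"
Word 2: "reporter"
Comparing from end:
  Pos -1: 'r' == 'r'
  Pos -2: 'e' == 'e'
  Pos -3: 'g' != 't' (stop)
LCS = "er" (length 2)


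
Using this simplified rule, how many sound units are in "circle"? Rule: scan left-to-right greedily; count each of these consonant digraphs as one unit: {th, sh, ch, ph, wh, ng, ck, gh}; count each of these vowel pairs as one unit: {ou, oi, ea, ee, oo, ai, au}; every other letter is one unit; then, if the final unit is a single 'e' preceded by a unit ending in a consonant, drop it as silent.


Word: "circle" (6 letters)
Left-to-right scan:
  [1] 'c' (letter)
  [2] 'i' (letter)
  [3] 'r' (letter)
  [4] 'c' (letter)
  [5] 'l' (letter)
  [6] 'e' (letter)
Units from scan: 6
Final unit is 'e' after a consonant -> drop as silent (-1)
Sound units = 5 units


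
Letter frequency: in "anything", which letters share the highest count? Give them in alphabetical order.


Word: "anything"
Letter counts:
  'a': 1
  'g': 1
  'h': 1
  'i': 1
  'n': 2
  't': 1
  'y': 1
Maximum count = 2
Most frequent = 'n' (2 times each)


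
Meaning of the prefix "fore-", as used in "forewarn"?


Prefix: fore-
Example: forewarn = fore- + warn
Meaning = before


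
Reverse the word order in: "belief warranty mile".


Original: "belief warranty mile"
Words (1..n): belief | warranty | mile
Reversed (n..1): mile | warranty | belief
Result = "mile warranty belief"


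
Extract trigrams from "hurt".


Word: "hurt" (length 4)
Number of trigrams = 4 - 3 + 1 = 2
  Position 0: "hur"
  Position 1: "urt"
Trigrams = "hur", "urt"


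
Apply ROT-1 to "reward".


Word: "reward"
Shift: 1
Each letter → (letter + shift) mod 26:
  'r' (17) + 1 = 18 → 's'
  'e' (4) + 1 = 5 → 'f'
  'w' (22) + 1 = 23 → 'x'
  'a' (0) + 1 = 1 → 'b'
  'r' (17) + 1 = 18 → 's'
  'd' (3) + 1 = 4 → 'e'
Result = "sfxbse"


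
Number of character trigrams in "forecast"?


Word: "forecast" (length 8)
Number of 3-grams = length - 3 + 1 = 8 - 3 + 1
= 6


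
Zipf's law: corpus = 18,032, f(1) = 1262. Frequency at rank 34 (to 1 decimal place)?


Zipf's law: f(r) = f(1) / r
f(1) = 1262
f(34) = 1262 / 34
= 37.1 occurrences


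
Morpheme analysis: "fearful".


Word: "fearful"
Morphemes: fear | -ful
Each morpheme carries meaning
= 2 morphemes


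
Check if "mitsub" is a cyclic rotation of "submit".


Word: "submit", Candidate: "mitsub"
Method: check if candidate is substring of word+word
"submitsubmit" contains "mitsub"? Yes
Is rotation = Yes


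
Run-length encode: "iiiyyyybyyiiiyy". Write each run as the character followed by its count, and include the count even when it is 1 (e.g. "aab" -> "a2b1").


String: "iiiyyyybyyiiiyy"
Scanning for consecutive runs:
  'i' x 3
  'y' x 4
  'b' x 1
  'y' x 2
  'i' x 3
  'y' x 2
RLE = "i3y4b1y2i3y2"


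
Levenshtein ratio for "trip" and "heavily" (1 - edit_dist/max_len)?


Word 1: "trip" (length 4)
Word 2: "heavily" (length 7)
One optimal edit sequence:
  1. insert 'h'  (+1)
  2. insert 'e'  (+1)
  3. substitute 't' -> 'a'  (+1)
  4. substitute 'r' -> 'v'  (+1)
  5. keep 'i'
  6. insert 'l'  (+1)
  7. substitute 'p' -> 'y'  (+1)
Edit distance = 6
Max length = max(4, 7) = 7
Similarity = 1 - 6/7
= 0.1429


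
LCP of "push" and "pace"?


Word 1: "push"
Word 2: "pace"
Comparing from start:
  Pos 0: 'p' == 'p'
  Pos 1: 'u' != 'a' (stop)
LCP = "p" (length 1)


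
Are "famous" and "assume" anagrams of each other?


Word 1: "famous" → sorted: afmosu
Word 2: "assume" → sorted: aemssu
Same letters? afmosu != aemssu
Anagram = No


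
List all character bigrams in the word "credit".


Word: "credit" (length 6)
Number of bigrams = 6 - 2 + 1 = 5
  Position 0: "cr"
  Position 1: "re"
  Position 2: "ed"
  Position 3: "di"
  Position 4: "it"
Bigrams = "cr", "re", "ed", "di", "it"


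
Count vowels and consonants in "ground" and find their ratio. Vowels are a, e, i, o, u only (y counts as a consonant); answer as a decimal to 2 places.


Word: "ground"
Vowels (a,e,i,o,u): 2
Consonants: 4
Ratio = 2/4
= 0.50


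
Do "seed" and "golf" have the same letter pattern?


Pattern of "seed": [0, 1, 1, 2]
Pattern of "golf": [0, 1, 2, 3]
Patterns do not match
Same pattern = No


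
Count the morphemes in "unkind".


Word: "unkind"
Morphemes: un- + kind
Each morpheme carries meaning
= 2 morphemes


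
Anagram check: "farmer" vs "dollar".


Word 1: "farmer" → sorted: aefmrr
Word 2: "dollar" → sorted: adllor
Same letters? aefmrr != adllor
Anagram = No


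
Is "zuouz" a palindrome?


Word: "zuouz"
Reversed: "zuouz"
Forward == Backward? zuouz == zuouz
Palindrome = Yes


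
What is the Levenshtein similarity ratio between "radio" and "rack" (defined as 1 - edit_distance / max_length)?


Word 1: "radio" (length 5)
Word 2: "rack" (length 4)
One optimal edit sequence:
  1. keep 'r'
  2. keep 'a'
  3. delete 'd'  (+1)
  4. substitute 'i' -> 'c'  (+1)
  5. substitute 'o' -> 'k'  (+1)
Edit distance = 3
Max length = max(5, 4) = 5
Similarity = 1 - 3/5
= 0.4000


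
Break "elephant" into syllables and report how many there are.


Word: "elephant"
Syllable breakdown: el / e / phant
Counting: 3 parts
= 3 syllables


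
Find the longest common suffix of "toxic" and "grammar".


Word 1: "toxic"
Word 2: "grammar"
Comparing from end:
  Pos -1: 'c' != 'r' (stop)
LCS = "" (length 0)


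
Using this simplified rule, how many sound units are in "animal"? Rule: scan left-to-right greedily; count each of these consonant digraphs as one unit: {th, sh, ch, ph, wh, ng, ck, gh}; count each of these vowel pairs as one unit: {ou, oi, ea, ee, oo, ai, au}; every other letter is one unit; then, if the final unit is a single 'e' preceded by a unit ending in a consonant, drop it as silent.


Word: "animal" (6 letters)
Left-to-right scan:
  1. 'a' (letter)
  2. 'n' (letter)
  3. 'i' (letter)
  4. 'm' (letter)
  5. 'a' (letter)
  6. 'l' (letter)
Units from scan: 6
Sound units = 6 units


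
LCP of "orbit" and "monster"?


Word 1: "orbit"
Word 2: "monster"
Comparing from start:
  Pos 0: 'o' != 'm' (stop)
LCP = "" (length 0)


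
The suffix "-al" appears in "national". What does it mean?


Suffix: -al
Example: national (nation + -al)
Meaning = relating to


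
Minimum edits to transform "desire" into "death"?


Word 1: "desire" (length 6)
Word 2: "death" (length 5)
One optimal edit sequence (insert/delete/substitute each cost 1):
  1. keep 'd'
  2. keep 'e'
  3. delete 's'  (+1)
  4. substitute 'i' -> 'a'  (+1)
  5. substitute 'r' -> 't'  (+1)
  6. substitute 'e' -> 'h'  (+1)
Total edit operations: 4
Edit distance = 4


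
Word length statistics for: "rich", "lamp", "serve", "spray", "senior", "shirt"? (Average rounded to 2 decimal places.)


Lengths: "rich"=4, "lamp"=4, "serve"=5, "spray"=5, "senior"=6, "shirt"=5
Sum = 29, Count = 6
Average = 29/6 = 4.83
= avg=4.83, min=4, max=6


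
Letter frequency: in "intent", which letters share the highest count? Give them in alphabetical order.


Word: "intent"
Letter counts:
  'e': 1
  'i': 1
  'n': 2
  't': 2
Maximum count = 2
Most frequent = 'n', 't' (2 times each)


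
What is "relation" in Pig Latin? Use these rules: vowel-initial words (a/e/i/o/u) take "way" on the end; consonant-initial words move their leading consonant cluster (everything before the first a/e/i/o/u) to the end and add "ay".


Word: "relation"
Starts with consonant(s) → move to end, add 'ay'
Consonant cluster: "r"
Pig Latin = "elationray"


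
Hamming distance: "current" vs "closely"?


Comparing character by character (same length = 7):
  Pos 0: 'c' vs 'c' =
  Pos 1: 'u' vs 'l' !=
  Pos 2: 'r' vs 'o' !=
  Pos 3: 'r' vs 's' !=
  Pos 4: 'e' vs 'e' =
  Pos 5: 'n' vs 'l' !=
  Pos 6: 't' vs 'y' !=
Hamming distance = 5


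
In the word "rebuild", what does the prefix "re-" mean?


Prefix: re-
As in: rebuild -> re- + build
Meaning = again


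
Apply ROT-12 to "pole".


Word: "pole"
Shift: 12
Each letter → (letter + shift) mod 26:
  'p' (15) + 12 = 1 → 'b'
  'o' (14) + 12 = 0 → 'a'
  'l' (11) + 12 = 23 → 'x'
  'e' (4) + 12 = 16 → 'q'
Result = "baxq"


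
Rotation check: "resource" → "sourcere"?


Word: "resource", Candidate: "sourcere"
Method: check if candidate is substring of word+word
"resourceresource" contains "sourcere"? Yes
Is rotation = Yes


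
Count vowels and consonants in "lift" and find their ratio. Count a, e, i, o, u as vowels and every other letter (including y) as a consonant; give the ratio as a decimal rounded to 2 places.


Word: "lift"
Vowels (a,e,i,o,u): 1
Consonants: 3
Ratio = 1/3
= 0.33


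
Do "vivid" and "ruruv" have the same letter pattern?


Pattern of "vivid": [0, 1, 0, 1, 2]
Pattern of "ruruv": [0, 1, 0, 1, 2]
Patterns match
Same pattern = Yes


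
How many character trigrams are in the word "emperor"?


Word: "emperor" (length 7)
Number of 3-grams = length - 3 + 1 = 7 - 3 + 1
= 5


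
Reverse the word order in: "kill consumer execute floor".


Original: "kill consumer execute floor"
Words (1..n): kill | consumer | execute | floor
Reversed (n..1): floor | execute | consumer | kill
Result = "floor execute consumer kill"


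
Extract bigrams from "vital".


Word: "vital" (length 5)
Number of bigrams = 5 - 2 + 1 = 4
  Position 0: "vi"
  Position 1: "it"
  Position 2: "ta"
  Position 3: "al"
Bigrams = "vi", "it", "ta", "al"


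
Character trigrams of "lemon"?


Word: "lemon" (length 5)
Number of trigrams = 5 - 3 + 1 = 3
  Position 0: "lem"
  Position 1: "emo"
  Position 2: "mon"
Trigrams = "lem", "emo", "mon"


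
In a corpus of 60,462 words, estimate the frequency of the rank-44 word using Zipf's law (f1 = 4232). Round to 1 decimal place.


Zipf's law: f(r) = f(1) / r
f(1) = 4232
f(44) = 4232 / 44
= 96.2 occurrences


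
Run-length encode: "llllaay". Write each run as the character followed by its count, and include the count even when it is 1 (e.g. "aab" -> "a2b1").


String: "llllaay"
Scanning for consecutive runs:
  'l' x 4
  'a' x 2
  'y' x 1
RLE = "l4a2y1"


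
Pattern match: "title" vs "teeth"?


Pattern of "title": [0, 1, 0, 2, 3]
Pattern of "teeth": [0, 1, 1, 0, 2]
Patterns do not match
Same pattern = No


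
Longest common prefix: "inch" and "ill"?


Word 1: "inch"
Word 2: "ill"
Comparing from start:
  Pos 0: 'i' == 'i'
  Pos 1: 'n' != 'l' (stop)
LCP = "i" (length 1)


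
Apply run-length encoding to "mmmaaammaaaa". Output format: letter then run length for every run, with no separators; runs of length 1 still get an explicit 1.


String: "mmmaaammaaaa"
Scanning for consecutive runs:
  'm' x 3
  'a' x 3
  'm' x 2
  'a' x 4
RLE = "m3a3m2a4"


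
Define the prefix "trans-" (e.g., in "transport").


Prefix: trans-
As in: transport -> trans- + port
Meaning = across


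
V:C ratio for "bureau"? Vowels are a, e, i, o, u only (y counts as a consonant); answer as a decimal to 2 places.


Word: "bureau"
Vowels (a,e,i,o,u): 4
Consonants: 2
Ratio = 4/2
= 2.00


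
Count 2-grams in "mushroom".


Word: "mushroom" (length 8)
Number of 2-grams = length - 2 + 1 = 8 - 2 + 1
= 7


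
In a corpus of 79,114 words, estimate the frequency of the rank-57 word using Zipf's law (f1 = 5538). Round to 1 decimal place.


Zipf's law: f(r) = f(1) / r
f(1) = 5538
f(57) = 5538 / 57
= 97.2 occurrences


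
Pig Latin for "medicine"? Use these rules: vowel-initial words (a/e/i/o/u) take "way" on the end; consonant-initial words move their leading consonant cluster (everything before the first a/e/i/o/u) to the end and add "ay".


Word: "medicine"
Starts with consonant(s) → move to end, add 'ay'
Consonant cluster: "m"
Pig Latin = "edicinemay"


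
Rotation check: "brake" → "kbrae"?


Word: "brake", Candidate: "kbrae"
Method: check if candidate is substring of word+word
"brakebrake" contains "kbrae"? No
Is rotation = No


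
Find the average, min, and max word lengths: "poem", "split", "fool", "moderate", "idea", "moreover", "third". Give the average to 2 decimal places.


Lengths: "poem"=4, "split"=5, "fool"=4, "moderate"=8, "idea"=4, "moreover"=8, "third"=5
Sum = 38, Count = 7
Average = 38/7 = 5.43
= avg=5.43, min=4, max=8


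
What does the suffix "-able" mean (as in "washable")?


Suffix: -able
As in: washable -> wash + -able
Meaning = capable of


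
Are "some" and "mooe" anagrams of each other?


Word 1: "some" → sorted: emos
Word 2: "mooe" → sorted: emoo
Same letters? emos != emoo
Anagram = No


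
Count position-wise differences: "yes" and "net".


Comparing character by character (same length = 3):
  Pos 0: 'y' vs 'n' !=
  Pos 1: 'e' vs 'e' =
  Pos 2: 's' vs 't' !=
Hamming distance = 2


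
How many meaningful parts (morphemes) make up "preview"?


Word: "preview"
Morphemes: pre- + view
Each morpheme carries meaning
= 2 morphemes


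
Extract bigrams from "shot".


Word: "shot" (length 4)
Number of bigrams = 4 - 2 + 1 = 3
  Position 0: "sh"
  Position 1: "ho"
  Position 2: "ot"
Bigrams = "sh", "ho", "ot"


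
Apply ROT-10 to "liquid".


Word: "liquid"
Shift: 10
Each letter → (letter + shift) mod 26:
  'l' (11) + 10 = 21 → 'v'
  'i' (8) + 10 = 18 → 's'
  'q' (16) + 10 = 0 → 'a'
  'u' (20) + 10 = 4 → 'e'
  'i' (8) + 10 = 18 → 's'
  'd' (3) + 10 = 13 → 'n'
Result = "vsaesn"


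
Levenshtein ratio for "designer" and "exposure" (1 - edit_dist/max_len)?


Word 1: "designer" (length 8)
Word 2: "exposure" (length 8)
One optimal edit sequence:
  1. delete 'd'  (+1)
  2. keep 'e'
  3. substitute 's' -> 'x'  (+1)
  4. substitute 'i' -> 'p'  (+1)
  5. substitute 'g' -> 'o'  (+1)
  6. substitute 'n' -> 's'  (+1)
  7. substitute 'e' -> 'u'  (+1)
  8. keep 'r'
  9. insert 'e'  (+1)
Edit distance = 7
Max length = max(8, 8) = 8
Similarity = 1 - 7/8
= 0.1250


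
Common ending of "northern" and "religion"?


Word 1: "northern"
Word 2: "religion"
Comparing from end:
  Pos -1: 'n' == 'n'
  Pos -2: 'r' != 'o' (stop)
LCS = "n" (length 1)


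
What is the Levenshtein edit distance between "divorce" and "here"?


Word 1: "divorce" (length 7)
Word 2: "here" (length 4)
One optimal edit sequence (insert/delete/substitute each cost 1):
  1. delete 'd'  (+1)
  2. delete 'i'  (+1)
  3. substitute 'v' -> 'h'  (+1)
  4. substitute 'o' -> 'e'  (+1)
  5. keep 'r'
  6. delete 'c'  (+1)
  7. keep 'e'
Total edit operations: 5
Edit distance = 5


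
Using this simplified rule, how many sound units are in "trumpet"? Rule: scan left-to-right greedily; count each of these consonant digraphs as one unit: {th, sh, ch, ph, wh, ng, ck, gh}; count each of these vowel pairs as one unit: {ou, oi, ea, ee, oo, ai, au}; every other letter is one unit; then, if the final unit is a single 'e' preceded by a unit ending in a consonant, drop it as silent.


Word: "trumpet" (7 letters)
Left-to-right scan:
  1. 't' (letter)
  2. 'r' (letter)
  3. 'u' (letter)
  4. 'm' (letter)
  5. 'p' (letter)
  6. 'e' (letter)
  7. 't' (letter)
Units from scan: 7
Sound units = 7 units


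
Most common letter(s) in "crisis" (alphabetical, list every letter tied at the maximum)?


Word: "crisis"
Letter counts:
  'c': 1
  'i': 2
  'r': 1
  's': 2
Maximum count = 2
Most frequent = 'i', 's' (2 times each)


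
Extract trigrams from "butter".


Word: "butter" (length 6)
Number of trigrams = 6 - 3 + 1 = 4
  Position 0: "but"
  Position 1: "utt"
  Position 2: "tte"
  Position 3: "ter"
Trigrams = "but", "utt", "tte", "ter"


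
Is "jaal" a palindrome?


Word: "jaal"
Reversed: "laaj"
Forward == Backward? jaal != laaj
Palindrome = No


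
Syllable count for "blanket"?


Word: "blanket"
Syllable breakdown: blan | ket
Counting: 2 parts
= 2 syllables


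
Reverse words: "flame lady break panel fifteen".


Original: "flame lady break panel fifteen"
Words (1..n): flame | lady | break | panel | fifteen
Reversed (n..1): fifteen | panel | break | lady | flame
Result = "fifteen panel break lady flame"


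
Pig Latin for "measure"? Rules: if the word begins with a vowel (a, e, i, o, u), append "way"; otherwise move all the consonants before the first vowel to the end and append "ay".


Word: "measure"
Starts with consonant(s) → move to end, add 'ay'
Consonant cluster: "m"
Pig Latin = "easuremay"


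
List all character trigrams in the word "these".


Word: "these" (length 5)
Number of trigrams = 5 - 3 + 1 = 3
  Position 0: "the"
  Position 1: "hes"
  Position 2: "ese"
Trigrams = "the", "hes", "ese"


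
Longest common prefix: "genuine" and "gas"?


Word 1: "genuine"
Word 2: "gas"
Comparing from start:
  Pos 0: 'g' == 'g'
  Pos 1: 'e' != 'a' (stop)
LCP = "g" (length 1)


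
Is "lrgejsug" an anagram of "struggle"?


Word 1: "struggle" → sorted: egglrstu
Word 2: "lrgejsug" → sorted: eggjlrsu
Same letters? egglrstu != eggjlrsu
Anagram = No


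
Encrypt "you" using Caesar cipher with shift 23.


Word: "you"
Shift: 23
Each letter → (letter + shift) mod 26:
  'y' (24) + 23 = 21 → 'v'
  'o' (14) + 23 = 11 → 'l'
  'u' (20) + 23 = 17 → 'r'
Result = "vlr"


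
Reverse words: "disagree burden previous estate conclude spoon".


Original: "disagree burden previous estate conclude spoon"
Words (1..n): disagree | burden | previous | estate | conclude | spoon
Reversed (n..1): spoon | conclude | estate | previous | burden | disagree
Result = "spoon conclude estate previous burden disagree"


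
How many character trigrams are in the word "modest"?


Word: "modest" (length 6)
Number of 3-grams = length - 3 + 1 = 6 - 3 + 1
= 4


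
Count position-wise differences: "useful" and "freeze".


Comparing character by character (same length = 6):
  Pos 0: 'u' vs 'f' !=
  Pos 1: 's' vs 'r' !=
  Pos 2: 'e' vs 'e' =
  Pos 3: 'f' vs 'e' !=
  Pos 4: 'u' vs 'z' !=
  Pos 5: 'l' vs 'e' !=
Hamming distance = 5


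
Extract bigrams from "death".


Word: "death" (length 5)
Number of bigrams = 5 - 2 + 1 = 4
  Position 0: "de"
  Position 1: "ea"
  Position 2: "at"
  Position 3: "th"
Bigrams = "de", "ea", "at", "th"


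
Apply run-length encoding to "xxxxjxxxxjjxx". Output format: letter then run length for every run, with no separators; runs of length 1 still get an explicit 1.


String: "xxxxjxxxxjjxx"
Scanning for consecutive runs:
  'x' x 4
  'j' x 1
  'x' x 4
  'j' x 2
  'x' x 2
RLE = "x4j1x4j2x2"


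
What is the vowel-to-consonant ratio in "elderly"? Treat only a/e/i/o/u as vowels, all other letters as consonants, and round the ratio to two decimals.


Word: "elderly"
Vowels (a,e,i,o,u): 2
Consonants: 5
Ratio = 2/5
= 0.40


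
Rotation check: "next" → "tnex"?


Word: "next", Candidate: "tnex"
Method: check if candidate is substring of word+word
"nextnext" contains "tnex"? Yes
Is rotation = Yes


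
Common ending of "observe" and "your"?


Word 1: "observe"
Word 2: "your"
Comparing from end:
  Pos -1: 'e' != 'r' (stop)
LCS = "" (length 0)


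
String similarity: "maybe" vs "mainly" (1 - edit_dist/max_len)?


Word 1: "maybe" (length 5)
Word 2: "mainly" (length 6)
One optimal edit sequence:
  1. keep 'm'
  2. keep 'a'
  3. insert 'i'  (+1)
  4. substitute 'y' -> 'n'  (+1)
  5. substitute 'b' -> 'l'  (+1)
  6. substitute 'e' -> 'y'  (+1)
Edit distance = 4
Max length = max(5, 6) = 6
Similarity = 1 - 4/6
= 0.3333


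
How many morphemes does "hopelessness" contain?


Word: "hopelessness"
Morphemes: hope + -less + -ness
Each morpheme carries meaning
= 3 morphemes


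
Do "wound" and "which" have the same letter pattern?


Pattern of "wound": [0, 1, 2, 3, 4]
Pattern of "which": [0, 1, 2, 3, 1]
Patterns do not match
Same pattern = No


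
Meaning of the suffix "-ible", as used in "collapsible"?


Suffix: -ible
Example: collapsible (collapse + -ible, with a spelling change)
Meaning = capable of


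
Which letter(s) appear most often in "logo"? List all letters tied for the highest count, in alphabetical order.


Word: "logo"
Letter counts:
  'g': 1
  'l': 1
  'o': 2
Maximum count = 2
Most frequent = 'o' (2 times each)


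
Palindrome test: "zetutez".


Word: "zetutez"
Reversed: "zetutez"
Forward == Backward? zetutez == zetutez
Palindrome = Yes


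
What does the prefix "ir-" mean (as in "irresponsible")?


Prefix: ir-
Example: irresponsible = ir- + responsible
Meaning = not


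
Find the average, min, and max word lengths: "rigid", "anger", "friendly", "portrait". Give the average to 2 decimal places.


Lengths: "rigid"=5, "anger"=5, "friendly"=8, "portrait"=8
Sum = 26, Count = 4
Average = 26/4 = 6.50
= avg=6.50, min=5, max=8


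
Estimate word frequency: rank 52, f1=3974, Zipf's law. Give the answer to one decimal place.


Zipf's law: f(r) = f(1) / r
f(1) = 3974
f(52) = 3974 / 52
= 76.4 occurrences


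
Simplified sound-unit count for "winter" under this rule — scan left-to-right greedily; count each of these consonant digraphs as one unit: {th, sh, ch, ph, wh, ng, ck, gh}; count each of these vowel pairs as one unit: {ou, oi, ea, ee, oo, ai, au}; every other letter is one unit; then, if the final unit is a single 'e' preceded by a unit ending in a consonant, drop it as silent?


Word: "winter" (6 letters)
Left-to-right scan:
  [1] 'w' (letter)
  [2] 'i' (letter)
  [3] 'n' (letter)
  [4] 't' (letter)
  [5] 'e' (letter)
  [6] 'r' (letter)
Units from scan: 6
Sound units = 6 units


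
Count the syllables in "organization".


Word: "organization"
Syllable breakdown: or / gan / i / za / tion
Counting: 5 parts
= 5 syllables


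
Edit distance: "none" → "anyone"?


Word 1: "none" (length 4)
Word 2: "anyone" (length 6)
One optimal edit sequence (insert/delete/substitute each cost 1):
  1. insert 'a'  (+1)
  2. keep 'n'
  3. insert 'y'  (+1)
  4. keep 'o'
  5. keep 'n'
  6. keep 'e'
Total edit operations: 2
Edit distance = 2


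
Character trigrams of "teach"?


Word: "teach" (length 5)
Number of trigrams = 5 - 3 + 1 = 3
  Position 0: "tea"
  Position 1: "eac"
  Position 2: "ach"
Trigrams = "tea", "eac", "ach"


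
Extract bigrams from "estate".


Word: "estate" (length 6)
Number of bigrams = 6 - 2 + 1 = 5
  Position 0: "es"
  Position 1: "st"
  Position 2: "ta"
  Position 3: "at"
  Position 4: "te"
Bigrams = "es", "st", "ta", "at", "te"


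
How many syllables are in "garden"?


Word: "garden"
Syllable breakdown: gar | den
Counting: 2 parts
= 2 syllables


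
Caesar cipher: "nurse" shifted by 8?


Word: "nurse"
Shift: 8
Each letter → (letter + shift) mod 26:
  'n' (13) + 8 = 21 → 'v'
  'u' (20) + 8 = 2 → 'c'
  'r' (17) + 8 = 25 → 'z'
  's' (18) + 8 = 0 → 'a'
  'e' (4) + 8 = 12 → 'm'
Result = "vczam"


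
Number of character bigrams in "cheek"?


Word: "cheek" (length 5)
Number of 2-grams = length - 2 + 1 = 5 - 2 + 1
= 4


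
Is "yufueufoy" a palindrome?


Word: "yufueufoy"
Reversed: "yofueufuy"
Forward == Backward? yufueufoy != yofueufuy
Palindrome = No


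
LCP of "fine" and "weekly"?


Word 1: "fine"
Word 2: "weekly"
Comparing from start:
  Pos 0: 'f' != 'w' (stop)
LCP = "" (length 0)


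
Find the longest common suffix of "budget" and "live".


Word 1: "budget"
Word 2: "live"
Comparing from end:
  Pos -1: 't' != 'e' (stop)
LCS = "" (length 0)


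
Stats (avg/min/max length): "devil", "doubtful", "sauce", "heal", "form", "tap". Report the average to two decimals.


Lengths: "devil"=5, "doubtful"=8, "sauce"=5, "heal"=4, "form"=4, "tap"=3
Sum = 29, Count = 6
Average = 29/6 = 4.83
= avg=4.83, min=3, max=8


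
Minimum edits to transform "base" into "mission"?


Word 1: "base" (length 4)
Word 2: "mission" (length 7)
One optimal edit sequence (insert/delete/substitute each cost 1):
  1. insert 'm'  (+1)
  2. substitute 'b' -> 'i'  (+1)
  3. substitute 'a' -> 's'  (+1)
  4. keep 's'
  5. insert 'i'  (+1)
  6. insert 'o'  (+1)
  7. substitute 'e' -> 'n'  (+1)
Total edit operations: 6
Edit distance = 6


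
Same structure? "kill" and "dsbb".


Pattern of "kill": [0, 1, 2, 2]
Pattern of "dsbb": [0, 1, 2, 2]
Patterns match
Same pattern = Yes


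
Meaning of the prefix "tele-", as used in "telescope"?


Prefix: tele-
Example: telescope (tele- + scope)
Meaning = distant


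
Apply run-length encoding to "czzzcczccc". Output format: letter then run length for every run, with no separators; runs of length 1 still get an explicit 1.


String: "czzzcczccc"
Scanning for consecutive runs:
  'c' x 1
  'z' x 3
  'c' x 2
  'z' x 1
  'c' x 3
RLE = "c1z3c2z1c3"


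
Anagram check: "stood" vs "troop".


Word 1: "stood" → sorted: doost
Word 2: "troop" → sorted: ooprt
Same letters? doost != ooprt
Anagram = No


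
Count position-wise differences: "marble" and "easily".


Comparing character by character (same length = 6):
  Pos 0: 'm' vs 'e' !=
  Pos 1: 'a' vs 'a' =
  Pos 2: 'r' vs 's' !=
  Pos 3: 'b' vs 'i' !=
  Pos 4: 'l' vs 'l' =
  Pos 5: 'e' vs 'y' !=
Hamming distance = 4


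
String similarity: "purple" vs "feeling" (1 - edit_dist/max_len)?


Word 1: "purple" (length 6)
Word 2: "feeling" (length 7)
One optimal edit sequence:
  1. insert 'f'  (+1)
  2. substitute 'p' -> 'e'  (+1)
  3. substitute 'u' -> 'e'  (+1)
  4. substitute 'r' -> 'l'  (+1)
  5. substitute 'p' -> 'i'  (+1)
  6. substitute 'l' -> 'n'  (+1)
  7. substitute 'e' -> 'g'  (+1)
Edit distance = 7
Max length = max(6, 7) = 7
Similarity = 1 - 7/7
= 0.0000


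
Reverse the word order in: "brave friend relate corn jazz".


Original: "brave friend relate corn jazz"
Words (1..n): brave | friend | relate | corn | jazz
Reversed (n..1): jazz | corn | relate | friend | brave
Result = "jazz corn relate friend brave"


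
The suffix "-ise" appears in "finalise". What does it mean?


Suffix: -ise
Example: finalise (final + -ise)
Meaning = to make


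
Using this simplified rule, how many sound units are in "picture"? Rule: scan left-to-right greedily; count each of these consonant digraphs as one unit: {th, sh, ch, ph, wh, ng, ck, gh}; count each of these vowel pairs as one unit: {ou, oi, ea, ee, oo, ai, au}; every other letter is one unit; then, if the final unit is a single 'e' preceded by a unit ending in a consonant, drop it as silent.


Word: "picture" (7 letters)
Left-to-right scan:
  (1) 'p' (letter)
  (2) 'i' (letter)
  (3) 'c' (letter)
  (4) 't' (letter)
  (5) 'u' (letter)
  (6) 'r' (letter)
  (7) 'e' (letter)
Units from scan: 7
Final unit is 'e' after a consonant -> drop as silent (-1)
Sound units = 6 units


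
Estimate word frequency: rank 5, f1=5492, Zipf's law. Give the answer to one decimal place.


Zipf's law: f(r) = f(1) / r
f(1) = 5492
f(5) = 5492 / 5
= 1098.4 occurrences


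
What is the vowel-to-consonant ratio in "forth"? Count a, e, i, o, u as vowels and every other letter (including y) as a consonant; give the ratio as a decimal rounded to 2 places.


Word: "forth"
Vowels (a,e,i,o,u): 1
Consonants: 4
Ratio = 1/4
= 0.25


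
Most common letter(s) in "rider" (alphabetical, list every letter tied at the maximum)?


Word: "rider"
Letter counts:
  'd': 1
  'e': 1
  'i': 1
  'r': 2
Maximum count = 2
Most frequent = 'r' (2 times each)


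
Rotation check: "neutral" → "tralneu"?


Word: "neutral", Candidate: "tralneu"
Method: check if candidate is substring of word+word
"neutralneutral" contains "tralneu"? Yes
Is rotation = Yes


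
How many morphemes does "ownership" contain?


Word: "ownership"
Morphemes: own + -er + -ship
Each morpheme carries meaning
= 3 morphemes


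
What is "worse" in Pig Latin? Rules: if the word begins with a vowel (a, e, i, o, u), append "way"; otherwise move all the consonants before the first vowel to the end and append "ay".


Word: "worse"
Starts with consonant(s) → move to end, add 'ay'
Consonant cluster: "w"
Pig Latin = "orseway"


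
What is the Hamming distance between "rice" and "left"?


Comparing character by character (same length = 4):
  Pos 0: 'r' vs 'l' !=
  Pos 1: 'i' vs 'e' !=
  Pos 2: 'c' vs 'f' !=
  Pos 3: 'e' vs 't' !=
Hamming distance = 4


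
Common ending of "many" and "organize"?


Word 1: "many"
Word 2: "organize"
Comparing from end:
  Pos -1: 'y' != 'e' (stop)
LCS = "" (length 0)


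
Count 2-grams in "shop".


Word: "shop" (length 4)
Number of 2-grams = length - 2 + 1 = 4 - 2 + 1
= 3


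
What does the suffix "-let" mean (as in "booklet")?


Suffix: -let
Example: booklet = book + -let
Meaning = small


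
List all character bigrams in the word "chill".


Word: "chill" (length 5)
Number of bigrams = 5 - 2 + 1 = 4
  Position 0: "ch"
  Position 1: "hi"
  Position 2: "il"
  Position 3: "ll"
Bigrams = "ch", "hi", "il", "ll"


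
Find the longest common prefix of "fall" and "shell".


Word 1: "fall"
Word 2: "shell"
Comparing from start:
  Pos 0: 'f' != 's' (stop)
LCP = "" (length 0)


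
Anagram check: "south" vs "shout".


Word 1: "south" → sorted: hostu
Word 2: "shout" → sorted: hostu
Same letters? hostu == hostu
Anagram = Yes


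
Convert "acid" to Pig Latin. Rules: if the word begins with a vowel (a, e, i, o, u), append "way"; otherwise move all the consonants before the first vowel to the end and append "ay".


Word: "acid"
Starts with vowel → add 'way'
Pig Latin = "acidway"


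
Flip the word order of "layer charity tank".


Original: "layer charity tank"
Words (1..n): layer | charity | tank
Reversed (n..1): tank | charity | layer
Result = "tank charity layer"


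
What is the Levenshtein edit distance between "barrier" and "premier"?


Word 1: "barrier" (length 7)
Word 2: "premier" (length 7)
One optimal edit sequence (insert/delete/substitute each cost 1):
  1. substitute 'b' -> 'p'  (+1)
  2. substitute 'a' -> 'r'  (+1)
  3. substitute 'r' -> 'e'  (+1)
  4. substitute 'r' -> 'm'  (+1)
  5. keep 'i'
  6. keep 'e'
  7. keep 'r'
Total edit operations: 4
Edit distance = 4


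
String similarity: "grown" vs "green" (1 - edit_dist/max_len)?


Word 1: "grown" (length 5)
Word 2: "green" (length 5)
One optimal edit sequence:
  1. keep 'g'
  2. keep 'r'
  3. substitute 'o' -> 'e'  (+1)
  4. substitute 'w' -> 'e'  (+1)
  5. keep 'n'
Edit distance = 2
Max length = max(5, 5) = 5
Similarity = 1 - 2/5
= 0.6000


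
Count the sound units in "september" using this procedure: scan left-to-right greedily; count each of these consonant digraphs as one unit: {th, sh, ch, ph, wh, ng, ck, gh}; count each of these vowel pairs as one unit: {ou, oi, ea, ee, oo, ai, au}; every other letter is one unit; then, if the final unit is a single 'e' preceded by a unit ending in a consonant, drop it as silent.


Word: "september" (9 letters)
Left-to-right scan:
  [1] 's' (letter)
  [2] 'e' (letter)
  [3] 'p' (letter)
  [4] 't' (letter)
  [5] 'e' (letter)
  [6] 'm' (letter)
  [7] 'b' (letter)
  [8] 'e' (letter)
  [9] 'r' (letter)
Units from scan: 9
Sound units = 9 units


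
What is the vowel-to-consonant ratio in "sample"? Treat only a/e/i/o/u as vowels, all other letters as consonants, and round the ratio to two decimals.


Word: "sample"
Vowels (a,e,i,o,u): 2
Consonants: 4
Ratio = 2/4
= 0.50


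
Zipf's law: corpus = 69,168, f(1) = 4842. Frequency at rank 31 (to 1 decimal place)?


Zipf's law: f(r) = f(1) / r
f(1) = 4842
f(31) = 4842 / 31
= 156.2 occurrences


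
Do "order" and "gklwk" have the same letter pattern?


Pattern of "order": [0, 1, 2, 3, 1]
Pattern of "gklwk": [0, 1, 2, 3, 1]
Patterns match
Same pattern = Yes


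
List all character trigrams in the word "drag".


Word: "drag" (length 4)
Number of trigrams = 4 - 3 + 1 = 2
  Position 0: "dra"
  Position 1: "rag"
Trigrams = "dra", "rag"


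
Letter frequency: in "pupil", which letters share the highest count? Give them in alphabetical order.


Word: "pupil"
Letter counts:
  'i': 1
  'l': 1
  'p': 2
  'u': 1
Maximum count = 2
Most frequent = 'p' (2 times each)


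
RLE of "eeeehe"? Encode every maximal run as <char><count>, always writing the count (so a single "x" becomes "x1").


String: "eeeehe"
Scanning for consecutive runs:
  'e' x 4
  'h' x 1
  'e' x 1
RLE = "e4h1e1"


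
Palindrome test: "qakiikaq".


Word: "qakiikaq"
Reversed: "qakiikaq"
Forward == Backward? qakiikaq == qakiikaq
Palindrome = Yes


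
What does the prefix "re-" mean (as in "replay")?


Prefix: re-
As in: replay -> re- + play
Meaning = again


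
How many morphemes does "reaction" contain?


Word: "reaction"
Morphemes: re- + act + -ion
Each morpheme carries meaning
= 3 morphemes


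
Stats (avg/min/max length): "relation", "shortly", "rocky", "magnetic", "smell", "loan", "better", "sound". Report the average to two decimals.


Lengths: "relation"=8, "shortly"=7, "rocky"=5, "magnetic"=8, "smell"=5, "loan"=4, "better"=6, "sound"=5
Sum = 48, Count = 8
Average = 48/8 = 6.00
= avg=6.00, min=4, max=8


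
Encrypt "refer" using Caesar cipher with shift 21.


Word: "refer"
Shift: 21
Each letter → (letter + shift) mod 26:
  'r' (17) + 21 = 12 → 'm'
  'e' (4) + 21 = 25 → 'z'
  'f' (5) + 21 = 0 → 'a'
  'e' (4) + 21 = 25 → 'z'
  'r' (17) + 21 = 12 → 'm'
Result = "mzazm"
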